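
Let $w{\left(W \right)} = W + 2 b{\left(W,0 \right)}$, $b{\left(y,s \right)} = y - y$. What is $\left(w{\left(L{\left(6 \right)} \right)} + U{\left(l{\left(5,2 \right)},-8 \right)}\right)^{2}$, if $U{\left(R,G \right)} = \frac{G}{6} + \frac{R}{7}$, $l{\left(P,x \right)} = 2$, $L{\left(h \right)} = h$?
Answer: $\frac{10816}{441} \approx 24.526$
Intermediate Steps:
$b{\left(y,s \right)} = 0$
$U{\left(R,G \right)} = \frac{G}{6} + \frac{R}{7}$ ($U{\left(R,G \right)} = G \frac{1}{6} + R \frac{1}{7} = \frac{G}{6} + \frac{R}{7}$)
$w{\left(W \right)} = W$ ($w{\left(W \right)} = W + 2 \cdot 0 = W + 0 = W$)
$\left(w{\left(L{\left(6 \right)} \right)} + U{\left(l{\left(5,2 \right)},-8 \right)}\right)^{2} = \left(6 + \left(\frac{1}{6} \left(-8\right) + \frac{1}{7} \cdot 2\right)\right)^{2} = \left(6 + \left(- \frac{4}{3} + \frac{2}{7}\right)\right)^{2} = \left(6 - \frac{22}{21}\right)^{2} = \left(\frac{104}{21}\right)^{2} = \frac{10816}{441}$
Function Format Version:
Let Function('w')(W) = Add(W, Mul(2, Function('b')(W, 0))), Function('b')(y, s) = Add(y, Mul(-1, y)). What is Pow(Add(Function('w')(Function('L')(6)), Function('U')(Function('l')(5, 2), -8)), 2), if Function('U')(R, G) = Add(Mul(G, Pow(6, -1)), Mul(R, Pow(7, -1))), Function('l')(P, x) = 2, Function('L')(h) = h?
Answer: Rational(10816, 441) ≈ 24.526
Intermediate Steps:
Function('b')(y, s) = 0
Function('U')(R, G) = Add(Mul(Rational(1, 6), G), Mul(Rational(1, 7), R)) (Function('U')(R, G) = Add(Mul(G, Rational(1, 6)), Mul(R, Rational(1, 7))) = Add(Mul(Rational(1, 6), G), Mul(Rational(1, 7), R)))
Function('w')(W) = W (Function('w')(W) = Add(W, Mul(2, 0)) = Add(W, 0) = W)
Pow(Add(Function('w')(Function('L')(6)), Function('U')(Function('l')(5, 2), -8)), 2) = Pow(Add(6, Add(Mul(Rational(1, 6), -8), Mul(Rational(1, 7), 2))), 2) = Pow(Add(6, Add(Rational(-4, 3), Rational(2, 7))), 2) = Pow(Add(6, Rational(-22, 21)), 2) = Pow(Rational(104, 21), 2) = Rational(10816, 441)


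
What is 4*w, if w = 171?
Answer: 684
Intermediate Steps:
4*w = 4*171 = 684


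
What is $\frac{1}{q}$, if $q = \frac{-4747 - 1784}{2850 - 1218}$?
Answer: $- \frac{544}{2177} \approx -0.24989$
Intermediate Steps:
$q = - \frac{2177}{544}$ ($q = - \frac{6531}{1632} = \left(-6531\right) \frac{1}{1632} = - \frac{2177}{544} \approx -4.0018$)
$\frac{1}{q} = \frac{1}{- \frac{2177}{544}} = - \frac{544}{2177}$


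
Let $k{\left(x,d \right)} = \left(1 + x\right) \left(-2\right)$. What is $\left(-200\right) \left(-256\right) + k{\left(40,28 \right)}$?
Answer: $51118$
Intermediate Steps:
$k{\left(x,d \right)} = -2 - 2 x$
$\left(-200\right) \left(-256\right) + k{\left(40,28 \right)} = \left(-200\right) \left(-256\right) - 82 = 51200 - 82 = 51118$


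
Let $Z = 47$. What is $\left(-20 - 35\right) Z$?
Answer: $-2585$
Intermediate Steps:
$\left(-20 - 35\right) Z = \left(-20 - 35\right) 47 = \left(-55\right) 47 = -2585$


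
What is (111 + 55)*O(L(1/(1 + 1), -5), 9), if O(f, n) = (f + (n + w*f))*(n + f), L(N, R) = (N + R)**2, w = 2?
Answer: 2709369/8 ≈ 3.3867e+5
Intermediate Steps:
O(f, n) = (f + n)*(n + 3*f) (O(f, n) = (f + (n + 2*f))*(n + f) = (n + 3*f)*(f + n) = (f + n)*(n + 3*f))
(111 + 55)*O(L(1/(1 + 1), -5), 9) = (111 + 55)*(9**2 + 3*((1/(1 + 1) - 5)**2)**2 + 4*(1/(1 + 1) - 5)**2*9) = 166*(81 + 3*((1/2 - 5)**2)**2 + 4*(1/2 - 5)**2*9) = 166*(81 + 3*((-9/2)**2)**2 + 4*(-9/2)**2*9) = 166*(81 + 3*(81/4)**2 + 4*(81/4)*9) = 166*(81 + 3*(6561/16) + 729) = 166*(81 + 19683/16 + 729) = 166*(32643/16) = 2709369/8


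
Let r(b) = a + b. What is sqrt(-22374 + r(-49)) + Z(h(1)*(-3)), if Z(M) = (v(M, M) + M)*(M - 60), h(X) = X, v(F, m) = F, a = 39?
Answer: 378 + 4*I*sqrt(1399) ≈ 378.0 + 149.61*I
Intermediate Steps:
r(b) = 39 + b
Z(M) = 2*M*(-60 + M) (Z(M) = (M + M)*(M - 60) = (2*M)*(-60 + M) = 2*M*(-60 + M))
sqrt(-22374 + r(-49)) + Z(h(1)*(-3)) = sqrt(-22374 + (39 - 49)) + 2*(1*(-3))*(-60 + 1*(-3)) = sqrt(-22374 - 10) + 2*(-3)*(-60 - 3) = sqrt(-22384) + 2*(-3)*(-63) = 4*I*sqrt(1399) + 378 = 378 + 4*I*sqrt(1399)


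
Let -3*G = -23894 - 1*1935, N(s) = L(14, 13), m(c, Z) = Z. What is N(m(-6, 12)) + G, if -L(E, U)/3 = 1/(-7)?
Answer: 180812/21 ≈ 8610.1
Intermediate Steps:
L(E, U) = 3/7 (L(E, U) = -3/(-7) = -3*(-1/7) = 3/7)
N(s) = 3/7
G = 25829/3 (G = -(-23894 - 1*1935)/3 = -(-23894 - 1935)/3 = -1/3*(-25829) = 25829/3 ≈ 8609.7)
N(m(-6, 12)) + G = 3/7 + 25829/3 = 180812/21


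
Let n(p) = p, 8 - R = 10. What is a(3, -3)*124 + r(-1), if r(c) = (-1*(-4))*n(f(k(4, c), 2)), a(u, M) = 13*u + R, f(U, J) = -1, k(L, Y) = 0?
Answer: 4584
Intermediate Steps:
R = -2 (R = 8 - 1*10 = 8 - 10 = -2)
a(u, M) = -2 + 13*u (a(u, M) = 13*u - 2 = -2 + 13*u)
r(c) = -4 (r(c) = -1*(-4)*(-1) = 4*(-1) = -4)
a(3, -3)*124 + r(-1) = (-2 + 13*3)*124 - 4 = (-2 + 39)*124 - 4 = 37*124 - 4 = 4588 - 4 = 4584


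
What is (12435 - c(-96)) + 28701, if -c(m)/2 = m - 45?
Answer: 40854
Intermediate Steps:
c(m) = 90 - 2*m (c(m) = -2*(m - 45) = -2*(-45 + m) = 90 - 2*m)
(12435 - c(-96)) + 28701 = (12435 - (90 - 2*(-96))) + 28701 = (12435 - (90 + 192)) + 28701 = (12435 - 1*282) + 28701 = (12435 - 282) + 28701 = 12153 + 28701 = 40854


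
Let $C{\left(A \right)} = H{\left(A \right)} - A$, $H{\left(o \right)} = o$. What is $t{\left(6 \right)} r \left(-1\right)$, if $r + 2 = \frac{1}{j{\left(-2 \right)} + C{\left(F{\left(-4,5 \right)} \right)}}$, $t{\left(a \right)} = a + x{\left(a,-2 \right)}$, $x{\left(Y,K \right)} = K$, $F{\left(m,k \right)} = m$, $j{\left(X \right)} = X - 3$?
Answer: $\frac{44}{5} \approx 8.8$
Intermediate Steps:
$j{\left(X \right)} = -3 + X$
$C{\left(A \right)} = 0$ ($C{\left(A \right)} = A - A = 0$)
$t{\left(a \right)} = -2 + a$ ($t{\left(a \right)} = a - 2 = -2 + a$)
$r = - \frac{11}{5}$ ($r = -2 + \frac{1}{\left(-3 - 2\right) + 0} = -2 + \frac{1}{-5 + 0} = -2 + \frac{1}{-5} = -2 - \frac{1}{5} = - \frac{11}{5} \approx -2.2$)
$t{\left(6 \right)} r \left(-1\right) = \left(-2 + 6\right) \left(- \frac{11}{5}\right) \left(-1\right) = 4 \left(- \frac{11}{5}\right) \left(-1\right) = \left(- \frac{44}{5}\right) \left(-1\right) = \frac{44}{5}$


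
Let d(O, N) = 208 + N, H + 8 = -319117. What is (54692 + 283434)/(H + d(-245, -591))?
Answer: -169063/159754 ≈ -1.0583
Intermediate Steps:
H = -319125 (H = -8 - 319117 = -319125)
(54692 + 283434)/(H + d(-245, -591)) = (54692 + 283434)/(-319125 + (208 - 591)) = 338126/(-319125 - 383) = 338126/(-319508) = 338126*(-1/319508) = -169063/159754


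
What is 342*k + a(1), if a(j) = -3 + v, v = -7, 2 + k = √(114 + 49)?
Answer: -694 + 342*√163 ≈ 3672.4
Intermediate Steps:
k = -2 + √163 (k = -2 + √(114 + 49) = -2 + √163 ≈ 10.767)
a(j) = -10 (a(j) = -3 - 7 = -10)
342*k + a(1) = 342*(-2 + √163) - 10 = (-684 + 342*√163) - 10 = -694 + 342*√163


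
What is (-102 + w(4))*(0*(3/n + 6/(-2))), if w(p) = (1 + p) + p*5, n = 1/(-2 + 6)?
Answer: 0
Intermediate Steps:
n = ¼ (n = 1/4 = ¼ ≈ 0.25000)
w(p) = 1 + 6*p (w(p) = (1 + p) + 5*p = 1 + 6*p)
(-102 + w(4))*(0*(3/n + 6/(-2))) = (-102 + (1 + 6*4))*(0*(3/(¼) + 6/(-2))) = (-102 + (1 + 24))*(0*(3*4 + 6*(-½))) = (-102 + 25)*(0*(12 - 3)) = -0*9 = -77*0 = 0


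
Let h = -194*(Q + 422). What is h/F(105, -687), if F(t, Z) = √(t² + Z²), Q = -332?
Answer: -2910*√53666/26833 ≈ -25.123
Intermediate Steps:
F(t, Z) = √(Z² + t²)
h = -17460 (h = -194*(-332 + 422) = -194*90 = -17460)
h/F(105, -687) = -17460/√((-687)² + 105²) = -17460/√(471969 + 11025) = -17460*√53666/160998 = -2910*√53666/26833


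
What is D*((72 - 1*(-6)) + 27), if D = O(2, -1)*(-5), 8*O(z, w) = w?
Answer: 525/8 ≈ 65.625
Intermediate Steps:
O(z, w) = w/8
D = 5/8 (D = ((⅛)*(-1))*(-5) = -⅛*(-5) = 5/8 ≈ 0.62500)
D*((72 - 1*(-6)) + 27) = 5*((72 - 1*(-6)) + 27)/8 = 5*((72 + 6) + 27)/8 = 5*(78 + 27)/8 = (5/8)*105 = 525/8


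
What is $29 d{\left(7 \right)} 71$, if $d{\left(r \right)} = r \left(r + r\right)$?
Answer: $201782$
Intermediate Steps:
$d{\left(r \right)} = 2 r^{2}$ ($d{\left(r \right)} = r 2 r = 2 r^{2}$)
$29 d{\left(7 \right)} 71 = 29 \cdot 2 \cdot 7^{2} \cdot 71 = 29 \cdot 2 \cdot 49 \cdot 71 = 29 \cdot 98 \cdot 71 = 2842 \cdot 71 = 201782$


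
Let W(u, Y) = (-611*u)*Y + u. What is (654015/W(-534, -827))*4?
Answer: -218005/22485761 ≈ -0.0096952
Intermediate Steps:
W(u, Y) = u - 611*Y*u (W(u, Y) = -611*Y*u + u = u - 611*Y*u)
(654015/W(-534, -827))*4 = (654015/((-534*(1 - 611*(-827)))))*4 = (654015/((-534*(1 + 505297))))*4 = (654015/((-534*505298)))*4 = (654015/(-269829132))*4 = (654015*(-1/269829132))*4 = -218005/89943044*4 = -218005/22485761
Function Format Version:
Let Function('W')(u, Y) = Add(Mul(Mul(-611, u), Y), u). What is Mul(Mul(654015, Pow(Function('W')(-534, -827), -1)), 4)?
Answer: Rational(-218005, 22485761) ≈ -0.0096952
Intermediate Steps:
Function('W')(u, Y) = Add(u, Mul(-611, Y, u)) (Function('W')(u, Y) = Add(Mul(-611, Y, u), u) = Add(u, Mul(-611, Y, u)))
Mul(Mul(654015, Pow(Function('W')(-534, -827), -1)), 4) = Mul(Mul(654015, Pow(Mul(-534, Add(1, Mul(-611, -827))), -1)), 4) = Mul(Mul(654015, Pow(Mul(-534, Add(1, 505297)), -1)), 4) = Mul(Mul(654015, Pow(Mul(-534, 505298), -1)), 4) = Mul(Mul(654015, Pow(-269829132, -1)), 4) = Mul(Mul(654015, Rational(-1, 269829132)), 4) = Mul(Rational(-218005, 89943044), 4) = Rational(-218005, 22485761)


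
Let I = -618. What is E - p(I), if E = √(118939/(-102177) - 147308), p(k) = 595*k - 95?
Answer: 367805 + I*√170880910789615/34059 ≈ 3.6781e+5 + 383.81*I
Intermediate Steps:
p(k) = -95 + 595*k
E = I*√170880910789615/34059 (E = √(118939*(-1/102177) - 147308) = √(-118939/102177 - 147308) = √(-15051608455/102177) = I*√170880910789615/34059 ≈ 383.81*I)
E - p(I) = I*√170880910789615/34059 - (-95 + 595*(-618)) = I*√170880910789615/34059 - (-95 - 367710) = I*√170880910789615/34059 - 1*(-367805) = I*√170880910789615/34059 + 367805 = 367805 + I*√170880910789615/34059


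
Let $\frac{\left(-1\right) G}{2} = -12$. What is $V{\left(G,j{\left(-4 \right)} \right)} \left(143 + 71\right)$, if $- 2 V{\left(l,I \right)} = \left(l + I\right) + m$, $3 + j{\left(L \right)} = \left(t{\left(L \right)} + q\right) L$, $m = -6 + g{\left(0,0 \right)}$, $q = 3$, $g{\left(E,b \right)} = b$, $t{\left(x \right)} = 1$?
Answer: $107$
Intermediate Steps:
$G = 24$ ($G = \left(-2\right) \left(-12\right) = 24$)
$m = -6$ ($m = -6 + 0 = -6$)
$j{\left(L \right)} = -3 + 4 L$ ($j{\left(L \right)} = -3 + \left(1 + 3\right) L = -3 + 4 L$)
$V{\left(l,I \right)} = 3 - \frac{I}{2} - \frac{l}{2}$ ($V{\left(l,I \right)} = - \frac{\left(l + I\right) - 6}{2} = - \frac{\left(I + l\right) - 6}{2} = - \frac{-6 + I + l}{2} = 3 - \frac{I}{2} - \frac{l}{2}$)
$V{\left(G,j{\left(-4 \right)} \right)} \left(143 + 71\right) = \left(3 - \frac{-3 + 4 \left(-4\right)}{2} - 12\right) \left(143 + 71\right) = \left(3 - \frac{-3 - 16}{2} - 12\right) 214 = \left(3 - - \frac{19}{2} - 12\right) 214 = \left(3 + \frac{19}{2} - 12\right) 214 = \frac{1}{2} \cdot 214 = 107$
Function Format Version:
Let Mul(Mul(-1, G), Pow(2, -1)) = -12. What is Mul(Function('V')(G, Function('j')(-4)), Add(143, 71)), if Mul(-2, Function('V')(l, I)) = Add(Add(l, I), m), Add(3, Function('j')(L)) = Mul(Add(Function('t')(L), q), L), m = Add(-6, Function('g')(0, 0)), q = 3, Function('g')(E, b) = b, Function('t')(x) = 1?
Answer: 107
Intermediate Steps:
G = 24 (G = Mul(-2, -12) = 24)
m = -6 (m = Add(-6, 0) = -6)
Function('j')(L) = Add(-3, Mul(4, L)) (Function('j')(L) = Add(-3, Mul(Add(1, 3), L)) = Add(-3, Mul(4, L)))
Function('V')(l, I) = Add(3, Mul(Rational(-1, 2), I), Mul(Rational(-1, 2), l)) (Function('V')(l, I) = Mul(Rational(-1, 2), Add(Add(l, I), -6)) = Mul(Rational(-1, 2), Add(Add(I, l), -6)) = Mul(Rational(-1, 2), Add(-6, I, l)) = Add(3, Mul(Rational(-1, 2), I), Mul(Rational(-1, 2), l)))
Mul(Function('V')(G, Function('j')(-4)), Add(143, 71)) = Mul(Add(3, Mul(Rational(-1, 2), Add(-3, Mul(4, -4))), Mul(Rational(-1, 2), 24)), Add(143, 71)) = Mul(Add(3, Mul(Rational(-1, 2), Add(-3, -16)), -12), 214) = Mul(Add(3, Mul(Rational(-1, 2), -19), -12), 214) = Mul(Add(3, Rational(19, 2), -12), 214) = Mul(Rational(1, 2), 214) = 107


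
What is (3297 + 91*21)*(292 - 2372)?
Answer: -10832640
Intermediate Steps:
(3297 + 91*21)*(292 - 2372) = (3297 + 1911)*(-2080) = 5208*(-2080) = -10832640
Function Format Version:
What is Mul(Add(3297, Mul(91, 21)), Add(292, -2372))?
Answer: -10832640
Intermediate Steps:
Mul(Add(3297, Mul(91, 21)), Add(292, -2372)) = Mul(Add(3297, 1911), -2080) = Mul(5208, -2080) = -10832640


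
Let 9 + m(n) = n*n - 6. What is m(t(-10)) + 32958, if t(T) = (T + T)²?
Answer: 192943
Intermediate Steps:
t(T) = 4*T² (t(T) = (2*T)² = 4*T²)
m(n) = -15 + n² (m(n) = -9 + (n*n - 6) = -9 + (n² - 6) = -9 + (-6 + n²) = -15 + n²)
m(t(-10)) + 32958 = (-15 + (4*(-10)²)²) + 32958 = (-15 + (4*100)²) + 32958 = (-15 + 400²) + 32958 = (-15 + 160000) + 32958 = 159985 + 32958 = 192943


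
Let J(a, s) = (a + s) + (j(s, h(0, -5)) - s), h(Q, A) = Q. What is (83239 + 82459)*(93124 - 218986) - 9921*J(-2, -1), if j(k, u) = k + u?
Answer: -20855051913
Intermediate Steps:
J(a, s) = a + s (J(a, s) = (a + s) + ((s + 0) - s) = (a + s) + (s - s) = (a + s) + 0 = a + s)
(83239 + 82459)*(93124 - 218986) - 9921*J(-2, -1) = (83239 + 82459)*(93124 - 218986) - 9921*(-2 - 1) = 165698*(-125862) - 9921*(-3) = -20855081676 - 1*(-29763) = -20855081676 + 29763 = -20855051913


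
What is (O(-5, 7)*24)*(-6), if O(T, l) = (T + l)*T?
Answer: 1440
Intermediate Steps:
O(T, l) = T*(T + l)
(O(-5, 7)*24)*(-6) = (-5*(-5 + 7)*24)*(-6) = (-5*2*24)*(-6) = -10*24*(-6) = -240*(-6) = 1440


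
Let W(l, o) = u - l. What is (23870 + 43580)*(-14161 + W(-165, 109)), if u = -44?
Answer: -946998000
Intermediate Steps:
W(l, o) = -44 - l
(23870 + 43580)*(-14161 + W(-165, 109)) = (23870 + 43580)*(-14161 + (-44 - 1*(-165))) = 67450*(-14161 + (-44 + 165)) = 67450*(-14161 + 121) = 67450*(-14040) = -946998000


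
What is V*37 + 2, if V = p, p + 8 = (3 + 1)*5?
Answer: 446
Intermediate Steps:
p = 12 (p = -8 + (3 + 1)*5 = -8 + 4*5 = -8 + 20 = 12)
V = 12
V*37 + 2 = 12*37 + 2 = 444 + 2 = 446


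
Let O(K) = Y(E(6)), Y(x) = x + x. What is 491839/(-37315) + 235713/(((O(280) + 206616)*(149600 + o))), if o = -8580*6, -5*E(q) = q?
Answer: -3323669022585951/252161416603360 ≈ -13.181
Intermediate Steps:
E(q) = -q/5
Y(x) = 2*x
O(K) = -12/5 (O(K) = 2*(-1/5*6) = 2*(-6/5) = -12/5)
o = -51480
491839/(-37315) + 235713/(((O(280) + 206616)*(149600 + o))) = 491839/(-37315) + 235713/(((-12/5 + 206616)*(149600 - 51480))) = 491839*(-1/37315) + 235713/(((1033068/5)*98120)) = -491839/37315 + 235713/20272926432 = -491839/37315 + 235713*(1/20272926432) = -491839/37315 + 78571/6757642144 = -3323669022585951/252161416603360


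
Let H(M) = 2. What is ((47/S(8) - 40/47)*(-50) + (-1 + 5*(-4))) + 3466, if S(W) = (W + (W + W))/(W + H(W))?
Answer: 707365/282 ≈ 2508.4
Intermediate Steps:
S(W) = 3*W/(2 + W) (S(W) = (W + (W + W))/(W + 2) = (W + 2*W)/(2 + W) = (3*W)/(2 + W) = 3*W/(2 + W))
((47/S(8) - 40/47)*(-50) + (-1 + 5*(-4))) + 3466 = ((47/((3*8/(2 + 8))) - 40/47)*(-50) + (-1 + 5*(-4))) + 3466 = ((47/((3*8/10)) - 40*1/47)*(-50) + (-1 - 20)) + 3466 = ((47/((3*8*(1/10))) - 40/47)*(-50) - 21) + 3466 = ((47/(12/5) - 40/47)*(-50) - 21) + 3466 = ((47*(5/12) - 40/47)*(-50) - 21) + 3466 = ((235/12 - 40/47)*(-50) - 21) + 3466 = ((10565/564)*(-50) - 21) + 3466 = (-264125/282 - 21) + 3466 = -270047/282 + 3466 = 707365/282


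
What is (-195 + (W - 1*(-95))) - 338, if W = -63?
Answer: -501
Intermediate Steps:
(-195 + (W - 1*(-95))) - 338 = (-195 + (-63 - 1*(-95))) - 338 = (-195 + (-63 + 95)) - 338 = (-195 + 32) - 338 = -163 - 338 = -501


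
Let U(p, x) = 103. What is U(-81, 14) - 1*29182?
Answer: -29079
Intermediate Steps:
U(-81, 14) - 1*29182 = 103 - 1*29182 = 103 - 29182 = -29079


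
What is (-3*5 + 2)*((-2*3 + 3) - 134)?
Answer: 1781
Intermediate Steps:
(-3*5 + 2)*((-2*3 + 3) - 134) = (-15 + 2)*((-6 + 3) - 134) = -13*(-3 - 134) = -13*(-137) = 1781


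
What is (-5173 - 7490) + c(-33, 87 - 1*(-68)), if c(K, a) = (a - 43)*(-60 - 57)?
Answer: -25767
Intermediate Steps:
c(K, a) = 5031 - 117*a (c(K, a) = (-43 + a)*(-117) = 5031 - 117*a)
(-5173 - 7490) + c(-33, 87 - 1*(-68)) = (-5173 - 7490) + (5031 - 117*(87 - 1*(-68))) = -12663 + (5031 - 117*(87 + 68)) = -12663 + (5031 - 117*155) = -12663 + (5031 - 18135) = -12663 - 13104 = -25767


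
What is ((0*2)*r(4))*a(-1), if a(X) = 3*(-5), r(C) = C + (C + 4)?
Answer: 0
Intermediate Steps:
r(C) = 4 + 2*C (r(C) = C + (4 + C) = 4 + 2*C)
a(X) = -15
((0*2)*r(4))*a(-1) = ((0*2)*(4 + 2*4))*(-15) = (0*(4 + 8))*(-15) = (0*12)*(-15) = 0*(-15) = 0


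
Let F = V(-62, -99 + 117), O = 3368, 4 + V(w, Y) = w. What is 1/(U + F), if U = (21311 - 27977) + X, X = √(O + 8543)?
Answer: -6732/45307913 - √11911/45307913 ≈ -0.00015099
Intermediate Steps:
V(w, Y) = -4 + w
F = -66 (F = -4 - 62 = -66)
X = √11911 (X = √(3368 + 8543) = √11911 ≈ 109.14)
U = -6666 + √11911 (U = (21311 - 27977) + √11911 = -6666 + √11911 ≈ -6556.9)
1/(U + F) = 1/((-6666 + √11911) - 66) = 1/(-6732 + √11911)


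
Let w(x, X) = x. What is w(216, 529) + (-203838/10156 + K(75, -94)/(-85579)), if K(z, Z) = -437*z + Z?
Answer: 85311937673/434570162 ≈ 196.31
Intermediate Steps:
K(z, Z) = Z - 437*z
w(216, 529) + (-203838/10156 + K(75, -94)/(-85579)) = 216 + (-203838/10156 + (-94 - 437*75)/(-85579)) = 216 + (-203838*1/10156 + (-94 - 32775)*(-1/85579)) = 216 + (-101919/5078 - 32869*(-1/85579)) = 216 + (-101919/5078 + 32869/85579) = 216 - 8555217319/434570162 = 85311937673/434570162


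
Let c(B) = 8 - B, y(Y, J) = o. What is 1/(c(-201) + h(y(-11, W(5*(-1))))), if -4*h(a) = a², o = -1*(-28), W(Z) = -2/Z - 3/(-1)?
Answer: 1/13 ≈ 0.076923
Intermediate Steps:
W(Z) = 3 - 2/Z (W(Z) = -2/Z - 3*(-1) = -2/Z + 3 = 3 - 2/Z)
o = 28
y(Y, J) = 28
h(a) = -a²/4
1/(c(-201) + h(y(-11, W(5*(-1))))) = 1/((8 - 1*(-201)) - ¼*28²) = 1/((8 + 201) - ¼*784) = 1/(209 - 196) = 1/13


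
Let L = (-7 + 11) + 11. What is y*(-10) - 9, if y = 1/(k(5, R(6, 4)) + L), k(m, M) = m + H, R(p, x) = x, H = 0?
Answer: -19/2 ≈ -9.5000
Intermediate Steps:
k(m, M) = m (k(m, M) = m + 0 = m)
L = 15 (L = 4 + 11 = 15)
y = 1/20 (y = 1/(5 + 15) = 1/20 ≈ 0.050000)
y*(-10) - 9 = (1/20)*(-10) - 9 = -½ - 9 = -19/2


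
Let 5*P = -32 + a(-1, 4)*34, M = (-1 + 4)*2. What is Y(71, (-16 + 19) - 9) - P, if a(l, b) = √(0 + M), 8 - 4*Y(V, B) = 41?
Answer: -37/20 - 34*√6/5 ≈ -18.507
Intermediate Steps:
M = 6 (M = 3*2 = 6)
Y(V, B) = -33/4 (Y(V, B) = 2 - ¼*41 = 2 - 41/4 = -33/4)
a(l, b) = √6 (a(l, b) = √(0 + 6) = √6)
P = -32/5 + 34*√6/5 (P = (-32 + √6*34)/5 = (-32 + 34*√6)/5 = -32/5 + 34*√6/5 ≈ 10.257)
Y(71, (-16 + 19) - 9) - P = -33/4 - (-32/5 + 34*√6/5) = -33/4 + (32/5 - 34*√6/5) = -37/20 - 34*√6/5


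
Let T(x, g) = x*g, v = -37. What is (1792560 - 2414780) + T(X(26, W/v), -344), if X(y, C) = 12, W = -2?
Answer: -626348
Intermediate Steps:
T(x, g) = g*x
(1792560 - 2414780) + T(X(26, W/v), -344) = (1792560 - 2414780) - 344*12 = -622220 - 4128 = -626348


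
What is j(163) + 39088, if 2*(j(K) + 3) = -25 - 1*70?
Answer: 78075/2 ≈ 39038.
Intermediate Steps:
j(K) = -101/2 (j(K) = -3 + (-25 - 1*70)/2 = -3 + (-25 - 70)/2 = -3 + (½)*(-95) = -3 - 95/2 = -101/2)
j(163) + 39088 = -101/2 + 39088 = 78075/2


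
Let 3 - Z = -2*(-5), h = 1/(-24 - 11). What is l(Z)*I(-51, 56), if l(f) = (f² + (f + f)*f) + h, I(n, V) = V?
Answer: 41152/5 ≈ 8230.4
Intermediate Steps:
h = -1/35 (h = 1/(-35) = -1/35 ≈ -0.028571)
Z = -7 (Z = 3 - (-2)*(-5) = 3 - 1*10 = 3 - 10 = -7)
l(f) = -1/35 + 3*f² (l(f) = (f² + (f + f)*f) - 1/35 = (f² + (2*f)*f) - 1/35 = (f² + 2*f²) - 1/35 = 3*f² - 1/35 = -1/35 + 3*f²)
l(Z)*I(-51, 56) = (-1/35 + 3*(-7)²)*56 = (-1/35 + 3*49)*56 = (-1/35 + 147)*56 = (5144/35)*56 = 41152/5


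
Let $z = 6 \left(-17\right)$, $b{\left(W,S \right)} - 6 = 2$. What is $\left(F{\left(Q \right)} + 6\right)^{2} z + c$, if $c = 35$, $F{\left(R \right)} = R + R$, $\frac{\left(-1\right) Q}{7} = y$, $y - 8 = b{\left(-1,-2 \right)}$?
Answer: $-4847413$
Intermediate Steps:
$b{\left(W,S \right)} = 8$ ($b{\left(W,S \right)} = 6 + 2 = 8$)
$y = 16$ ($y = 8 + 8 = 16$)
$Q = -112$ ($Q = \left(-7\right) 16 = -112$)
$F{\left(R \right)} = 2 R$
$z = -102$
$\left(F{\left(Q \right)} + 6\right)^{2} z + c = \left(2 \left(-112\right) + 6\right)^{2} \left(-102\right) + 35 = \left(-224 + 6\right)^{2} \left(-102\right) + 35 = \left(-218\right)^{2} \left(-102\right) + 35 = 47524 \left(-102\right) + 35 = -4847448 + 35 = -4847413$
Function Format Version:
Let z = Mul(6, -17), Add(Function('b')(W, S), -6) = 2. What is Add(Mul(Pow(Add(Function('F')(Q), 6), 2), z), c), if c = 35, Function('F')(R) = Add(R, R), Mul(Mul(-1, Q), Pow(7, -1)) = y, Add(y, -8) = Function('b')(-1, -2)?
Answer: -4847413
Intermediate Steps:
Function('b')(W, S) = 8 (Function('b')(W, S) = Add(6, 2) = 8)
y = 16 (y = Add(8, 8) = 16)
Q = -112 (Q = Mul(-7, 16) = -112)
Function('F')(R) = Mul(2, R)
z = -102
Add(Mul(Pow(Add(Function('F')(Q), 6), 2), z), c) = Add(Mul(Pow(Add(Mul(2, -112), 6), 2), -102), 35) = Add(Mul(Pow(Add(-224, 6), 2), -102), 35) = Add(Mul(Pow(-218, 2), -102), 35) = Add(Mul(47524, -102), 35) = Add(-4847448, 35) = -4847413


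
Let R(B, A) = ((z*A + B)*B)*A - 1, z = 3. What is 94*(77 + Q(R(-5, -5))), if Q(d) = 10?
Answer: 8178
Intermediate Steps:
R(B, A) = -1 + A*B*(B + 3*A) (R(B, A) = ((3*A + B)*B)*A - 1 = ((B + 3*A)*B)*A - 1 = (B*(B + 3*A))*A - 1 = A*B*(B + 3*A) - 1 = -1 + A*B*(B + 3*A))
94*(77 + Q(R(-5, -5))) = 94*(77 + 10) = 94*87 = 8178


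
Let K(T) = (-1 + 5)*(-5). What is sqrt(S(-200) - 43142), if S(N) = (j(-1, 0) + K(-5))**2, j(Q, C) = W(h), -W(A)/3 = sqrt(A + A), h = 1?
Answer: 2*sqrt(-10681 + 30*sqrt(2)) ≈ 206.29*I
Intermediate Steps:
K(T) = -20 (K(T) = 4*(-5) = -20)
W(A) = -3*sqrt(2)*sqrt(A) (W(A) = -3*sqrt(A + A) = -3*sqrt(2)*sqrt(A))
j(Q, C) = -3*sqrt(2) (j(Q, C) = -3*sqrt(2)*sqrt(1) = -3*sqrt(2)*1 = -3*sqrt(2))
S(N) = (-20 - 3*sqrt(2))**2 (S(N) = (-3*sqrt(2) - 20)**2 = (-20 - 3*sqrt(2))**2)
sqrt(S(-200) - 43142) = sqrt((418 + 120*sqrt(2)) - 43142) = sqrt(-42724 + 120*sqrt(2))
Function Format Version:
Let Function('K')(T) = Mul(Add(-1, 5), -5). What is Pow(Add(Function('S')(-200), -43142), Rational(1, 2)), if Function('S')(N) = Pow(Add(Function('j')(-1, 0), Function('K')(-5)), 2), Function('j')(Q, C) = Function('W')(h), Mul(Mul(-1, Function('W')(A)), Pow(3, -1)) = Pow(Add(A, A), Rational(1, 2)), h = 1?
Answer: Mul(2, Pow(Add(-10681, Mul(30, Pow(2, Rational(1, 2)))), Rational(1, 2))) ≈ Mul(206.29, I)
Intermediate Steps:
Function('K')(T) = -20 (Function('K')(T) = Mul(4, -5) = -20)
Function('W')(A) = Mul(-3, Pow(2, Rational(1, 2)), Pow(A, Rational(1, 2))) (Function('W')(A) = Mul(-3, Pow(Add(A, A), Rational(1, 2))) = Mul(-3, Pow(Mul(2, A), Rational(1, 2))) = Mul(-3, Mul(Pow(2, Rational(1, 2)), Pow(A, Rational(1, 2)))) = Mul(-3, Pow(2, Rational(1, 2)), Pow(A, Rational(1, 2))))
Function('j')(Q, C) = Mul(-3, Pow(2, Rational(1, 2))) (Function('j')(Q, C) = Mul(-3, Pow(2, Rational(1, 2)), Pow(1, Rational(1, 2))) = Mul(-3, Pow(2, Rational(1, 2)), 1) = Mul(-3, Pow(2, Rational(1, 2))))
Function('S')(N) = Pow(Add(-20, Mul(-3, Pow(2, Rational(1, 2)))), 2) (Function('S')(N) = Pow(Add(Mul(-3, Pow(2, Rational(1, 2))), -20), 2) = Pow(Add(-20, Mul(-3, Pow(2, Rational(1, 2)))), 2))
Pow(Add(Function('S')(-200), -43142), Rational(1, 2)) = Pow(Add(Add(418, Mul(120, Pow(2, Rational(1, 2)))), -43142), Rational(1, 2)) = Pow(Add(-42724, Mul(120, Pow(2, Rational(1, 2)))), Rational(1, 2))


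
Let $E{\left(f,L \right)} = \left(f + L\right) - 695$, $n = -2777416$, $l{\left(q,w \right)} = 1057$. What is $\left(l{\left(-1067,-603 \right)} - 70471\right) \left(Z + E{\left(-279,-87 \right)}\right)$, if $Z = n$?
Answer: $192865202478$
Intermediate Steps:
$E{\left(f,L \right)} = -695 + L + f$ ($E{\left(f,L \right)} = \left(L + f\right) - 695 = -695 + L + f$)
$Z = -2777416$
$\left(l{\left(-1067,-603 \right)} - 70471\right) \left(Z + E{\left(-279,-87 \right)}\right) = \left(1057 - 70471\right) \left(-2777416 - 1061\right) = - 69414 \left(-2777416 - 1061\right) = \left(-69414\right) \left(-2778477\right) = 192865202478$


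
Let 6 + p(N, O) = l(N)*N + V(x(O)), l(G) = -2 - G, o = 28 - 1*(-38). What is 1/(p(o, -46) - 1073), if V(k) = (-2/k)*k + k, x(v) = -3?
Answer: -1/5572 ≈ -0.00017947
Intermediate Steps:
o = 66 (o = 28 + 38 = 66)
V(k) = -2 + k
p(N, O) = -11 + N*(-2 - N) (p(N, O) = -6 + ((-2 - N)*N + (-2 - 3)) = -6 + (N*(-2 - N) - 5) = -6 + (-5 + N*(-2 - N)) = -11 + N*(-2 - N))
1/(p(o, -46) - 1073) = 1/((-11 - 1*66*(2 + 66)) - 1073) = 1/((-11 - 1*66*68) - 1073) = 1/((-11 - 4488) - 1073) = 1/(-4499 - 1073) = 1/(-5572) = -1/5572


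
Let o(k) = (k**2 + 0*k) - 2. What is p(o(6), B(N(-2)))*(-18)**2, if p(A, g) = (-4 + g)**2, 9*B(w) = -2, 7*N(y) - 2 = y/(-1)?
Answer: 5776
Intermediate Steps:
N(y) = 2/7 - y/7 (N(y) = 2/7 + (y/(-1))/7 = 2/7 + (y*(-1))/7 = 2/7 + (-y)/7 = 2/7 - y/7)
B(w) = -2/9 (B(w) = (1/9)*(-2) = -2/9)
o(k) = -2 + k**2 (o(k) = (k**2 + 0) - 2 = k**2 - 2 = -2 + k**2)
p(o(6), B(N(-2)))*(-18)**2 = (-4 - 2/9)**2*(-18)**2 = (-38/9)**2*324 = (1444/81)*324 = 5776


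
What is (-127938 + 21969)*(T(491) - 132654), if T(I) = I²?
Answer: -11489900763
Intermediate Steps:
(-127938 + 21969)*(T(491) - 132654) = (-127938 + 21969)*(491² - 132654) = -105969*(241081 - 132654) = -105969*108427 = -11489900763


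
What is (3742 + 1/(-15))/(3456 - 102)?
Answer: 56129/50310 ≈ 1.1157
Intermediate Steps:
(3742 + 1/(-15))/(3456 - 102) = (3742 - 1/15)/3354 = (56129/15)*(1/3354) = 56129/50310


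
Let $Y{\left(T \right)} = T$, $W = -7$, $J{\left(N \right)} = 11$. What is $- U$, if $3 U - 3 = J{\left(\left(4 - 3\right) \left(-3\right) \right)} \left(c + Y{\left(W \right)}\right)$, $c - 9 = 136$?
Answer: $-507$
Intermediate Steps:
$c = 145$ ($c = 9 + 136 = 145$)
$U = 507$ ($U = 1 + \frac{11 \left(145 - 7\right)}{3} = 1 + \frac{11 \cdot 138}{3} = 1 + \frac{1}{3} \cdot 1518 = 1 + 506 = 507$)
$- U = \left(-1\right) 507 = -507$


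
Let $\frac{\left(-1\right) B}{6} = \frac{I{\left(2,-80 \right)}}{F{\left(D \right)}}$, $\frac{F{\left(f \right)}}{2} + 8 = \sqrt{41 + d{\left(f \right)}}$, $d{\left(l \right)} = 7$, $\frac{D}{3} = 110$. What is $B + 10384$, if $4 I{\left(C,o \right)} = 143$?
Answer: $\frac{83501}{8} + \frac{429 \sqrt{3}}{16} \approx 10484.0$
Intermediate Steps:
$D = 330$ ($D = 3 \cdot 110 = 330$)
$I{\left(C,o \right)} = \frac{143}{4}$ ($I{\left(C,o \right)} = \frac{1}{4} \cdot 143 = \frac{143}{4}$)
$F{\left(f \right)} = -16 + 8 \sqrt{3}$ ($F{\left(f \right)} = -16 + 2 \sqrt{41 + 7} = -16 + 2 \sqrt{48} = -16 + 2 \cdot 4 \sqrt{3} = -16 + 8 \sqrt{3}$)
$B = - \frac{429}{2 \left(-16 + 8 \sqrt{3}\right)}$ ($B = - 6 \frac{143}{4 \left(-16 + 8 \sqrt{3}\right)} = - \frac{429}{2 \left(-16 + 8 \sqrt{3}\right)} \approx 100.07$)
$B + 10384 = \left(\frac{429}{8} + \frac{429 \sqrt{3}}{16}\right) + 10384 = \frac{83501}{8} + \frac{429 \sqrt{3}}{16}$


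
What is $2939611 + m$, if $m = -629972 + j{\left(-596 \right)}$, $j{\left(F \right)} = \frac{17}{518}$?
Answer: $\frac{1196393019}{518} \approx 2.3096 \cdot 10^{6}$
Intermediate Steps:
$j{\left(F \right)} = \frac{17}{518}$ ($j{\left(F \right)} = 17 \cdot \frac{1}{518} = \frac{17}{518}$)
$m = - \frac{326325479}{518}$ ($m = -629972 + \frac{17}{518} = - \frac{326325479}{518} \approx -6.2997 \cdot 10^{5}$)
$2939611 + m = 2939611 - \frac{326325479}{518} = \frac{1196393019}{518}$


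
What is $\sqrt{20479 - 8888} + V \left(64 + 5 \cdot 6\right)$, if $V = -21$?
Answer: $-1974 + \sqrt{11591} \approx -1866.3$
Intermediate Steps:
$\sqrt{20479 - 8888} + V \left(64 + 5 \cdot 6\right) = \sqrt{20479 - 8888} - 21 \left(64 + 5 \cdot 6\right) = \sqrt{11591} - 21 \left(64 + 30\right) = \sqrt{11591} - 1974 = -1974 + \sqrt{11591}$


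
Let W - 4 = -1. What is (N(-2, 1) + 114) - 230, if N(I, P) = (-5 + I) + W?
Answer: -120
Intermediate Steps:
W = 3 (W = 4 - 1 = 3)
N(I, P) = -2 + I (N(I, P) = (-5 + I) + 3 = -2 + I)
(N(-2, 1) + 114) - 230 = ((-2 - 2) + 114) - 230 = (-4 + 114) - 230 = 110 - 230 = -120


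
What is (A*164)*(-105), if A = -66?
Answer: 1136520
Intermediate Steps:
(A*164)*(-105) = -66*164*(-105) = -10824*(-105) = 1136520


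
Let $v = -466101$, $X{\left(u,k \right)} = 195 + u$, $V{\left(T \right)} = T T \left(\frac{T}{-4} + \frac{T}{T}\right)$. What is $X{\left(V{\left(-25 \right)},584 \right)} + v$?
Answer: $- \frac{1845499}{4} \approx -4.6138 \cdot 10^{5}$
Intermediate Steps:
$V{\left(T \right)} = T^{2} \left(1 - \frac{T}{4}\right)$ ($V{\left(T \right)} = T^{2} \left(T \left(- \frac{1}{4}\right) + 1\right) = T^{2} \left(- \frac{T}{4} + 1\right) = T^{2} \left(1 - \frac{T}{4}\right)$)
$X{\left(V{\left(-25 \right)},584 \right)} + v = \left(195 + \frac{\left(-25\right)^{2} \left(4 - -25\right)}{4}\right) - 466101 = \left(195 + \frac{1}{4} \cdot 625 \left(4 + 25\right)\right) - 466101 = \left(195 + \frac{1}{4} \cdot 625 \cdot 29\right) - 466101 = \left(195 + \frac{18125}{4}\right) - 466101 = \frac{18905}{4} - 466101 = - \frac{1845499}{4}$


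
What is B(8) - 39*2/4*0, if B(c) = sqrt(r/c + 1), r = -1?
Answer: sqrt(14)/4 ≈ 0.93541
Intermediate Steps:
B(c) = sqrt(1 - 1/c) (B(c) = sqrt(-1/c + 1) = sqrt(1 - 1/c))
B(8) - 39*2/4*0 = sqrt((-1 + 8)/8) - 39*2/4*0 = sqrt((1/8)*7) - 39*(1/4)*2*0 = sqrt(7/8) - 39*0/2 = sqrt(14)/4 - 39*0 = sqrt(14)/4 + 0 = sqrt(14)/4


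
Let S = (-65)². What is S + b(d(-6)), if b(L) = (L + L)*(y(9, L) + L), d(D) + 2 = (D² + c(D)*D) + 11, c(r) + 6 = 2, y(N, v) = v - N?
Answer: 22027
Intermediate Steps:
c(r) = -4 (c(r) = -6 + 2 = -4)
d(D) = 9 + D² - 4*D (d(D) = -2 + ((D² - 4*D) + 11) = -2 + (11 + D² - 4*D) = 9 + D² - 4*D)
b(L) = 2*L*(-9 + 2*L) (b(L) = (L + L)*((L - 1*9) + L) = (2*L)*((L - 9) + L) = (2*L)*((-9 + L) + L) = (2*L)*(-9 + 2*L) = 2*L*(-9 + 2*L))
S = 4225
S + b(d(-6)) = 4225 + 2*(9 + (-6)² - 4*(-6))*(-9 + 2*(9 + (-6)² - 4*(-6))) = 4225 + 2*(9 + 36 + 24)*(-9 + 2*(9 + 36 + 24)) = 4225 + 2*69*(-9 + 2*69) = 4225 + 2*69*(-9 + 138) = 4225 + 2*69*129 = 4225 + 17802 = 22027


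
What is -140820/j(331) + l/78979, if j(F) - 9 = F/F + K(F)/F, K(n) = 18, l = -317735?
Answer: -920595190565/65710528 ≈ -14010.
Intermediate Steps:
j(F) = 10 + 18/F (j(F) = 9 + (F/F + 18/F) = 9 + (1 + 18/F) = 10 + 18/F)
-140820/j(331) + l/78979 = -140820/(10 + 18/331) - 317735/78979 = -140820/3328/331 - 317735/78979 = -140820*331/3328 - 317735/78979 = -11652855/832 - 317735/78979 = -920595190565/65710528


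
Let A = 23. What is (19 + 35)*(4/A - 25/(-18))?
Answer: 1941/23 ≈ 84.391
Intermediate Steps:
(19 + 35)*(4/A - 25/(-18)) = (19 + 35)*(4/23 - 25/(-18)) = 54*(4*(1/23) - 25*(-1/18)) = 54*(4/23 + 25/18) = 54*(647/414) = 1941/23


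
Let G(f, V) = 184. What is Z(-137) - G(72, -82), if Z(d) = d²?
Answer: 18585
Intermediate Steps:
Z(-137) - G(72, -82) = (-137)² - 1*184 = 18769 - 184 = 18585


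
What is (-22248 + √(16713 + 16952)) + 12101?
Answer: -10147 + √33665 ≈ -9963.5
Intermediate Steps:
(-22248 + √(16713 + 16952)) + 12101 = (-22248 + √33665) + 12101 = -10147 + √33665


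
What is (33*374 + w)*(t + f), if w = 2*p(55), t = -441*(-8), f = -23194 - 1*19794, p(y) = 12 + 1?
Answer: -488041280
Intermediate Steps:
p(y) = 13
f = -42988 (f = -23194 - 19794 = -42988)
t = 3528
w = 26 (w = 2*13 = 26)
(33*374 + w)*(t + f) = (33*374 + 26)*(3528 - 42988) = (12342 + 26)*(-39460) = 12368*(-39460) = -488041280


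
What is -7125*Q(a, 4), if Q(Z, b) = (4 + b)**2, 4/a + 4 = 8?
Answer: -456000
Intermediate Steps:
a = 1 (a = 4/(-4 + 8) = 4/4 = 4*(1/4) = 1)
-7125*Q(a, 4) = -7125*(4 + 4)**2 = -7125*8**2 = -7125*64 = -456000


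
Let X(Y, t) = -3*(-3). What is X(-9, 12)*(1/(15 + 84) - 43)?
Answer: -4256/11 ≈ -386.91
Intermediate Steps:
X(Y, t) = 9
X(-9, 12)*(1/(15 + 84) - 43) = 9*(1/(15 + 84) - 43) = 9*(1/99 - 43) = 9*(-4256/99) = -4256/11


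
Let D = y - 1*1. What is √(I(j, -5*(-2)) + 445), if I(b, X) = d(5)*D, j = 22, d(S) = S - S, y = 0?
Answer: √445 ≈ 21.095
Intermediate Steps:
d(S) = 0
D = -1 (D = 0 - 1*1 = 0 - 1 = -1)
I(b, X) = 0 (I(b, X) = 0*(-1) = 0)
√(I(j, -5*(-2)) + 445) = √(0 + 445) = √445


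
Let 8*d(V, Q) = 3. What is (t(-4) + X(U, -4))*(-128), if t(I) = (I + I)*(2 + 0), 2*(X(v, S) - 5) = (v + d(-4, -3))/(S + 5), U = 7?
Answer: 936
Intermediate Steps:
d(V, Q) = 3/8 (d(V, Q) = (1/8)*3 = 3/8)
X(v, S) = 5 + (3/8 + v)/(2*(5 + S)) (X(v, S) = 5 + ((v + 3/8)/(S + 5))/2 = 5 + ((3/8 + v)/(5 + S))/2 = 5 + (3/8 + v)/(2*(5 + S)))
t(I) = 4*I (t(I) = (2*I)*2 = 4*I)
(t(-4) + X(U, -4))*(-128) = (4*(-4) + (403 + 8*7 + 80*(-4))/(16*(5 - 4)))*(-128) = (-16 + (1/16)*(403 + 56 - 320)/1)*(-128) = (-16 + (1/16)*1*139)*(-128) = (-16 + 139/16)*(-128) = -117/16*(-128) = 936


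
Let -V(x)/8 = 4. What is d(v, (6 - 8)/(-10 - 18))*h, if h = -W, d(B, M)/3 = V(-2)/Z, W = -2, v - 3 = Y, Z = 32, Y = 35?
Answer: -6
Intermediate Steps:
V(x) = -32 (V(x) = -8*4 = -32)
v = 38 (v = 3 + 35 = 38)
d(B, M) = -3 (d(B, M) = 3*(-32/32) = 3*(-32*1/32) = 3*(-1) = -3)
h = 2 (h = -1*(-2) = 2)
d(v, (6 - 8)/(-10 - 18))*h = -3*2 = -6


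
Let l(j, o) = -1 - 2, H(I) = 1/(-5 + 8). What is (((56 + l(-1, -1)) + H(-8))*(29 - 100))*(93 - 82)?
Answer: -124960/3 ≈ -41653.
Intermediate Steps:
H(I) = ⅓ (H(I) = 1/3 = ⅓)
l(j, o) = -3
(((56 + l(-1, -1)) + H(-8))*(29 - 100))*(93 - 82) = (((56 - 3) + ⅓)*(29 - 100))*(93 - 82) = ((53 + ⅓)*(-71))*11 = ((160/3)*(-71))*11 = -11360/3*11 = -124960/3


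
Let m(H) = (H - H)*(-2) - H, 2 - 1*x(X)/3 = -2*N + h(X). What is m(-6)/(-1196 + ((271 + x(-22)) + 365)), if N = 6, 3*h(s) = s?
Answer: -3/248 ≈ -0.012097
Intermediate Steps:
h(s) = s/3
x(X) = 42 - X (x(X) = 6 - 3*(-2*6 + X/3) = 6 - 3*(-12 + X/3) = 6 + (36 - X) = 42 - X)
m(H) = -H (m(H) = 0*(-2) - H = 0 - H = -H)
m(-6)/(-1196 + ((271 + x(-22)) + 365)) = (-1*(-6))/(-1196 + ((271 + (42 - 1*(-22))) + 365)) = 6/(-1196 + ((271 + (42 + 22)) + 365)) = 6/(-1196 + ((271 + 64) + 365)) = 6/(-1196 + (335 + 365)) = 6/(-1196 + 700) = 6/(-496) = 6*(-1/496) = -3/248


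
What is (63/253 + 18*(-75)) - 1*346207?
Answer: -87931858/253 ≈ -3.4756e+5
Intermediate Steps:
(63/253 + 18*(-75)) - 1*346207 = (63*(1/253) - 1350) - 346207 = (63/253 - 1350) - 346207 = -341487/253 - 346207 = -87931858/253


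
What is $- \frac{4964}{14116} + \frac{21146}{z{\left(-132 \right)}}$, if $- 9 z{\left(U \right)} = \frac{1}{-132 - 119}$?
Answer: $\frac{168576143365}{3529} \approx 4.7769 \cdot 10^{7}$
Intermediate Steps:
$z{\left(U \right)} = \frac{1}{2259}$ ($z{\left(U \right)} = - \frac{1}{9 \left(-132 - 119\right)} = - \frac{1}{9 \left(-251\right)} = \left(- \frac{1}{9}\right) \left(- \frac{1}{251}\right) = \frac{1}{2259}$)
$- \frac{4964}{14116} + \frac{21146}{z{\left(-132 \right)}} = - \frac{4964}{14116} + 21146 \frac{1}{\frac{1}{2259}} = \left(-4964\right) \frac{1}{14116} + 21146 \cdot 2259 = - \frac{1241}{3529} + 47768814 = \frac{168576143365}{3529}$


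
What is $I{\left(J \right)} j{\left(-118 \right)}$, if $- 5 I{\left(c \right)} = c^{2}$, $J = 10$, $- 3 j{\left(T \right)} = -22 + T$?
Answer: $- \frac{2800}{3} \approx -933.33$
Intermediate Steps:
$j{\left(T \right)} = \frac{22}{3} - \frac{T}{3}$ ($j{\left(T \right)} = - \frac{-22 + T}{3} = \frac{22}{3} - \frac{T}{3}$)
$I{\left(c \right)} = - \frac{c^{2}}{5}$
$I{\left(J \right)} j{\left(-118 \right)} = - \frac{10^{2}}{5} \left(\frac{22}{3} - - \frac{118}{3}\right) = \left(- \frac{1}{5}\right) 100 \left(\frac{22}{3} + \frac{118}{3}\right) = \left(-20\right) \frac{140}{3} = - \frac{2800}{3}$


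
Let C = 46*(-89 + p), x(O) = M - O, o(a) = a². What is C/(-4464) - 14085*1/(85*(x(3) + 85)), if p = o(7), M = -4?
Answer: -211151/123318 ≈ -1.7122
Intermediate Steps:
p = 49 (p = 7² = 49)
x(O) = -4 - O
C = -1840 (C = 46*(-89 + 49) = 46*(-40) = -1840)
C/(-4464) - 14085*1/(85*(x(3) + 85)) = -1840/(-4464) - 14085*1/(85*((-4 - 1*3) + 85)) = -1840*(-1/4464) - 14085*1/(85*((-4 - 3) + 85)) = 115/279 - 14085*1/(85*(-7 + 85)) = 115/279 - 14085/(85*78) = 115/279 - 14085/6630 = 115/279 - 14085*1/6630 = 115/279 - 939/442 = -211151/123318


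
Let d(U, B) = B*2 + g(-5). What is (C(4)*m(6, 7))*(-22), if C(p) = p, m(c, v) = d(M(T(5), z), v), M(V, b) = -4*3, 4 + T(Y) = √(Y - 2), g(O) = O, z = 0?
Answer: -792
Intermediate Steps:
T(Y) = -4 + √(-2 + Y) (T(Y) = -4 + √(Y - 2) = -4 + √(-2 + Y))
M(V, b) = -12
d(U, B) = -5 + 2*B (d(U, B) = B*2 - 5 = 2*B - 5 = -5 + 2*B)
m(c, v) = -5 + 2*v
(C(4)*m(6, 7))*(-22) = (4*(-5 + 2*7))*(-22) = (4*(-5 + 14))*(-22) = (4*9)*(-22) = 36*(-22) = -792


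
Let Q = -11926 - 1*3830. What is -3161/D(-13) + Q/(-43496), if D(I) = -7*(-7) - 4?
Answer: -34195459/489330 ≈ -69.882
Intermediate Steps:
D(I) = 45 (D(I) = 49 - 4 = 45)
Q = -15756 (Q = -11926 - 3830 = -15756)
-3161/D(-13) + Q/(-43496) = -3161/45 - 15756/(-43496) = -3161*1/45 - 15756*(-1/43496) = -3161/45 + 3939/10874 = -34195459/489330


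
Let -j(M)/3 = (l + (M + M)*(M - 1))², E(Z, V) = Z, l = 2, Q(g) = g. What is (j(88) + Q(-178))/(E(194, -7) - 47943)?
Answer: 703555966/47749 ≈ 14734.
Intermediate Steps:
j(M) = -3*(2 + 2*M*(-1 + M))² (j(M) = -3*(2 + (M + M)*(M - 1))² = -3*(2 + (2*M)*(-1 + M))² = -3*(2 + 2*M*(-1 + M))²)
(j(88) + Q(-178))/(E(194, -7) - 47943) = (-12*(1 + 88² - 1*88)² - 178)/(194 - 47943) = (-12*(1 + 7744 - 88)² - 178)/(-47749) = (-12*7657² - 178)*(-1/47749) = (-12*58629649 - 178)*(-1/47749) = (-703555788 - 178)*(-1/47749) = -703555966*(-1/47749) = 703555966/47749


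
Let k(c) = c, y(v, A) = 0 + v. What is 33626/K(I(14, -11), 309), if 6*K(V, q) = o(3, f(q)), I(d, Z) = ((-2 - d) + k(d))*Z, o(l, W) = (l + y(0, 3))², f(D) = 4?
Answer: 67252/3 ≈ 22417.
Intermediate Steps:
y(v, A) = v
o(l, W) = l² (o(l, W) = (l + 0)² = l²)
I(d, Z) = -2*Z (I(d, Z) = ((-2 - d) + d)*Z = -2*Z)
K(V, q) = 3/2 (K(V, q) = (⅙)*3² = (⅙)*9 = 3/2)
33626/K(I(14, -11), 309) = 33626/(3/2) = 33626*(⅔) = 67252/3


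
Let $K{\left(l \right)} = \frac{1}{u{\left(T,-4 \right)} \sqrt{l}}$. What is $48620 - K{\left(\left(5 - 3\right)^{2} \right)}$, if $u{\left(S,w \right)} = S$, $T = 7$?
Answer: $\frac{680679}{14} \approx 48620.0$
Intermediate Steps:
$K{\left(l \right)} = \frac{1}{7 \sqrt{l}}$
$48620 - K{\left(\left(5 - 3\right)^{2} \right)} = 48620 - \frac{1}{7 \cdot 2} = 48620 - \frac{1}{7} \cdot \frac{1}{2} = 48620 - \frac{1}{14} = \frac{680679}{14}$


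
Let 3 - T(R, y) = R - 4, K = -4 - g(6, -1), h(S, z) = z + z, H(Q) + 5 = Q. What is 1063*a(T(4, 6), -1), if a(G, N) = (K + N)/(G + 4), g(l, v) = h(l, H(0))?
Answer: 5315/7 ≈ 759.29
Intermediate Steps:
H(Q) = -5 + Q
h(S, z) = 2*z
g(l, v) = -10 (g(l, v) = 2*(-5 + 0) = 2*(-5) = -10)
K = 6 (K = -4 - 1*(-10) = -4 + 10 = 6)
T(R, y) = 7 - R (T(R, y) = 3 - (R - 4) = 3 - (-4 + R) = 3 + (4 - R) = 7 - R)
a(G, N) = (6 + N)/(4 + G) (a(G, N) = (6 + N)/(G + 4) = (6 + N)/(4 + G))
1063*a(T(4, 6), -1) = 1063*((6 - 1)/(4 + (7 - 1*4))) = 1063*(5/(4 + (7 - 4))) = 1063*(5/(4 + 3)) = 1063*(5/7) = 5315/7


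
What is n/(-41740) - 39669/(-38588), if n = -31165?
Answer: 71459477/40266578 ≈ 1.7747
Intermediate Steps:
n/(-41740) - 39669/(-38588) = -31165/(-41740) - 39669/(-38588) = -31165*(-1/41740) - 39669*(-1/38588) = 6233/8348 + 39669/38588 = 71459477/40266578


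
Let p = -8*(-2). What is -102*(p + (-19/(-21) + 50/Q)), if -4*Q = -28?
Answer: -17170/7 ≈ -2452.9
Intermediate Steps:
p = 16
Q = 7 (Q = -¼*(-28) = 7)
-102*(p + (-19/(-21) + 50/Q)) = -102*(16 + (-19/(-21) + 50/7)) = -102*(16 + (-19*(-1/21) + 50*(⅐))) = -102*(16 + (19/21 + 50/7)) = -102*(16 + 169/21) = -102*505/21 = -17170/7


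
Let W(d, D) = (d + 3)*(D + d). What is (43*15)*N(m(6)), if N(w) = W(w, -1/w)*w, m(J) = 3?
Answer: 30960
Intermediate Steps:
W(d, D) = (3 + d)*(D + d)
N(w) = w*(-1 + w² - 3/w + 3*w) (N(w) = (w² + 3*(-1/w) + 3*w + (-1/w)*w)*w = (w² - 3/w + 3*w - 1)*w = (-1 + w² - 3/w + 3*w)*w = w*(-1 + w² - 3/w + 3*w))
(43*15)*N(m(6)) = (43*15)*(-3 + 3*(-1 + 3² + 3*3)) = 645*(-3 + 3*(-1 + 9 + 9)) = 645*(-3 + 3*17) = 645*(-3 + 51) = 645*48 = 30960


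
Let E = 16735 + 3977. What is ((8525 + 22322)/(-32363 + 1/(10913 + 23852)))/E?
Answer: -1072395955/23303064862128 ≈ -4.6020e-5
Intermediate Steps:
E = 20712
((8525 + 22322)/(-32363 + 1/(10913 + 23852)))/E = ((8525 + 22322)/(-32363 + 1/(10913 + 23852)))/20712 = (30847/(-32363 + 1/34765))*(1/20712) = (30847/(-1125099694/34765))*(1/20712) = (30847*(-34765/1125099694))*(1/20712) = -1072395955/1125099694*1/20712 = -1072395955/23303064862128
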